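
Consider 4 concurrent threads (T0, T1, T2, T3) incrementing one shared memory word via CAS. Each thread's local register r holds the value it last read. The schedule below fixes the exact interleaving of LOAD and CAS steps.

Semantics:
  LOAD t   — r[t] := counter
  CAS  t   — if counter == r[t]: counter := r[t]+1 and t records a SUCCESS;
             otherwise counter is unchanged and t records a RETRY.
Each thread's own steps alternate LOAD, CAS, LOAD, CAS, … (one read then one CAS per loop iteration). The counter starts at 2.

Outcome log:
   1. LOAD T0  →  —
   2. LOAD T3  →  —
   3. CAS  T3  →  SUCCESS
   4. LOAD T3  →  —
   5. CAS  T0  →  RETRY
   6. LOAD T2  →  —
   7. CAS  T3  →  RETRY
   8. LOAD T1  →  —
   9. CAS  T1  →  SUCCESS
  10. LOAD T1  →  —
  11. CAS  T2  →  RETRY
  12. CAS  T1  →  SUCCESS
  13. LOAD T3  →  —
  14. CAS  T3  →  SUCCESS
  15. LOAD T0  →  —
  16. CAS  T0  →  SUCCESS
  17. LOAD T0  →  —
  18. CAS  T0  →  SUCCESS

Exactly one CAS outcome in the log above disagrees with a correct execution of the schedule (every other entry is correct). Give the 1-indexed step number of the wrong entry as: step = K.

Re-executing:
[1] T0.load  rd  (counter 2, T0.r 2)
[2] T3.load  rd  (counter 2, T3.r 2)
[3] T3.cas  hit  (counter 3, T3.r 2)
[4] T3.load  rd  (counter 3, T3.r 3)
[5] T0.cas  miss  (counter 3, T0.r 2)
[6] T2.load  rd  (counter 3, T2.r 3)
[7] T3.cas  hit  (counter 4, T3.r 3)
[8] T1.load  rd  (counter 4, T1.r 4)
[9] T1.cas  hit  (counter 5, T1.r 4)
[10] T1.load  rd  (counter 5, T1.r 5)
[11] T2.cas  miss  (counter 5, T2.r 3)
[12] T1.cas  hit  (counter 6, T1.r 5)
[13] T3.load  rd  (counter 6, T3.r 6)
[14] T3.cas  hit  (counter 7, T3.r 6)
[15] T0.load  rd  (counter 7, T0.r 7)
[16] T0.cas  hit  (counter 8, T0.r 7)
[17] T0.load  rd  (counter 8, T0.r 8)
[18] T0.cas  hit  (counter 9, T0.r 8)
Mismatch at 7.

step = 7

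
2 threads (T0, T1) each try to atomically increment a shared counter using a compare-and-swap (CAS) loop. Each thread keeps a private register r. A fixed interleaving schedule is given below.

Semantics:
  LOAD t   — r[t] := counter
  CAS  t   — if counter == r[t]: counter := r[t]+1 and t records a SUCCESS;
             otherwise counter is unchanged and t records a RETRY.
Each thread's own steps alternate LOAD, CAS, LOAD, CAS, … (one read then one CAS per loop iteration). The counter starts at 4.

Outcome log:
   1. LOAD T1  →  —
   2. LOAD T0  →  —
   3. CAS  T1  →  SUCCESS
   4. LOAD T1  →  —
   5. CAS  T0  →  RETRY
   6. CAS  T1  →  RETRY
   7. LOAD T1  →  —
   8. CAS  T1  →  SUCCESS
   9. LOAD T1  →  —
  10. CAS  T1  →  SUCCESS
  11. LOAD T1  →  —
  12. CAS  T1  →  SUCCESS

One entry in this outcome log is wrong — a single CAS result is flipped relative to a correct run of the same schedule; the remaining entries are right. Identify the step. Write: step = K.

Reference trace:
step 1: T1 LOAD ⇒ load; ctr=4 reg=4
step 2: T0 LOAD ⇒ load; ctr=4 reg=4
step 3: T1 CAS ⇒ ok; ctr=5 reg=4
step 4: T1 LOAD ⇒ load; ctr=5 reg=5
step 5: T0 CAS ⇒ retry; ctr=5 reg=4
step 6: T1 CAS ⇒ ok; ctr=6 reg=5
step 7: T1 LOAD ⇒ load; ctr=6 reg=6
step 8: T1 CAS ⇒ ok; ctr=7 reg=6
step 9: T1 LOAD ⇒ load; ctr=7 reg=7
step 10: T1 CAS ⇒ ok; ctr=8 reg=7
step 11: T1 LOAD ⇒ load; ctr=8 reg=8
step 12: T1 CAS ⇒ ok; ctr=9 reg=8
Flip is step 6.

step = 6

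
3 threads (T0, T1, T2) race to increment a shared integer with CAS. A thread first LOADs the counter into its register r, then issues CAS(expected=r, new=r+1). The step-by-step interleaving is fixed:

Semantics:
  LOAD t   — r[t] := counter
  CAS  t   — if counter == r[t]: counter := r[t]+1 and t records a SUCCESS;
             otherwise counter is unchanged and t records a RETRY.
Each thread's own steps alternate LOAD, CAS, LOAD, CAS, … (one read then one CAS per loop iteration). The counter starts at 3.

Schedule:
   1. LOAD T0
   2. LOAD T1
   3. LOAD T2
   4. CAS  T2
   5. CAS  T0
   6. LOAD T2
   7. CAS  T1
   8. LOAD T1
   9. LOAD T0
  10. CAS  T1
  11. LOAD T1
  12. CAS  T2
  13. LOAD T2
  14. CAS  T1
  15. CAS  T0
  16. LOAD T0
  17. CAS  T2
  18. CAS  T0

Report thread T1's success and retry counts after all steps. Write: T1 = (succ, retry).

step 1: T0 LOAD ⇒ load; ctr=3 reg=3
step 2: T1 LOAD ⇒ load; ctr=3 reg=3
step 3: T2 LOAD ⇒ load; ctr=3 reg=3
step 4: T2 CAS ⇒ ok; ctr=4 reg=3
step 5: T0 CAS ⇒ retry; ctr=4 reg=3
step 6: T2 LOAD ⇒ load; ctr=4 reg=4
step 7: T1 CAS ⇒ retry; ctr=4 reg=3
step 8: T1 LOAD ⇒ load; ctr=4 reg=4
step 9: T0 LOAD ⇒ load; ctr=4 reg=4
step 10: T1 CAS ⇒ ok; ctr=5 reg=4
step 11: T1 LOAD ⇒ load; ctr=5 reg=5
step 12: T2 CAS ⇒ retry; ctr=5 reg=4
step 13: T2 LOAD ⇒ load; ctr=5 reg=5
step 14: T1 CAS ⇒ ok; ctr=6 reg=5
step 15: T0 CAS ⇒ retry; ctr=6 reg=4
step 16: T0 LOAD ⇒ load; ctr=6 reg=6
step 17: T2 CAS ⇒ retry; ctr=6 reg=5
step 18: T0 CAS ⇒ ok; ctr=7 reg=6

T1 = (2, 1)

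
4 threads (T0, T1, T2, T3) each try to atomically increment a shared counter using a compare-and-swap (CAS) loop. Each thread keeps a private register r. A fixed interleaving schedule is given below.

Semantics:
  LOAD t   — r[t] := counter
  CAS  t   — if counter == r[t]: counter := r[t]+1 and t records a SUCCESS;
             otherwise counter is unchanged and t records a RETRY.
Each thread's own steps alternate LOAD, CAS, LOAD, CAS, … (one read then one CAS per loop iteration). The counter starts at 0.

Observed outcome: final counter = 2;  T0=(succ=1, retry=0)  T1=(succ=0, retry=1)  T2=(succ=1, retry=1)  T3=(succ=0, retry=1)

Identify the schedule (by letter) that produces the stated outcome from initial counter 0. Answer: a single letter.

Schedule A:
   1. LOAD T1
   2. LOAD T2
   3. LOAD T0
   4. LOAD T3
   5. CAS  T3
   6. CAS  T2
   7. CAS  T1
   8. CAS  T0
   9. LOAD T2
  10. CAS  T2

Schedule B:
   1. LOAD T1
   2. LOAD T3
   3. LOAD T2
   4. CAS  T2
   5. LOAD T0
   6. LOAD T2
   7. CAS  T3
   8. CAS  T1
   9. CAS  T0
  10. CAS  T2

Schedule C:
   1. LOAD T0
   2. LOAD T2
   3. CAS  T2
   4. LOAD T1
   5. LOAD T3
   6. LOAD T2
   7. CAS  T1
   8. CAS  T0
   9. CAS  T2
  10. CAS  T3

B

Tracing schedule B:
T1 LOAD — after: cnt=0, r=0 — load
T3 LOAD — after: cnt=0, r=0 — load
T2 LOAD — after: cnt=0, r=0 — load
T2 CAS — after: cnt=1, r=0 — ok
T0 LOAD — after: cnt=1, r=1 — load
T2 LOAD — after: cnt=1, r=1 — load
T3 CAS — after: cnt=1, r=0 — retry
T1 CAS — after: cnt=1, r=0 — retry
T0 CAS — after: cnt=2, r=1 — ok
T2 CAS — after: cnt=2, r=1 — retry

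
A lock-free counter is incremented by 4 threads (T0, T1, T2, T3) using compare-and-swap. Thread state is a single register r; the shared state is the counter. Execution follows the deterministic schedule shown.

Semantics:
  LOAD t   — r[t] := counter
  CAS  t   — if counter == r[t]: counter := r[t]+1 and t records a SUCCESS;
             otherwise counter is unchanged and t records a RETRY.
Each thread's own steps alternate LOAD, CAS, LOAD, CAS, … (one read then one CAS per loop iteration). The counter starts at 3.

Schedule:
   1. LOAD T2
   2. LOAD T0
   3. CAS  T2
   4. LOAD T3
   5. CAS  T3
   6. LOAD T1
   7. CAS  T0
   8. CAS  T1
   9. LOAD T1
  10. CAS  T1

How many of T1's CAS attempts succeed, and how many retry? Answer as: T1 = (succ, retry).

T1 = (2, 0)

step 1: T2 LOAD ⇒ load; ctr=3 reg=3
step 2: T0 LOAD ⇒ load; ctr=3 reg=3
step 3: T2 CAS ⇒ ok; ctr=4 reg=3
step 4: T3 LOAD ⇒ load; ctr=4 reg=4
step 5: T3 CAS ⇒ ok; ctr=5 reg=4
step 6: T1 LOAD ⇒ load; ctr=5 reg=5
step 7: T0 CAS ⇒ retry; ctr=5 reg=3
step 8: T1 CAS ⇒ ok; ctr=6 reg=5
step 9: T1 LOAD ⇒ load; ctr=6 reg=6
step 10: T1 CAS ⇒ ok; ctr=7 reg=6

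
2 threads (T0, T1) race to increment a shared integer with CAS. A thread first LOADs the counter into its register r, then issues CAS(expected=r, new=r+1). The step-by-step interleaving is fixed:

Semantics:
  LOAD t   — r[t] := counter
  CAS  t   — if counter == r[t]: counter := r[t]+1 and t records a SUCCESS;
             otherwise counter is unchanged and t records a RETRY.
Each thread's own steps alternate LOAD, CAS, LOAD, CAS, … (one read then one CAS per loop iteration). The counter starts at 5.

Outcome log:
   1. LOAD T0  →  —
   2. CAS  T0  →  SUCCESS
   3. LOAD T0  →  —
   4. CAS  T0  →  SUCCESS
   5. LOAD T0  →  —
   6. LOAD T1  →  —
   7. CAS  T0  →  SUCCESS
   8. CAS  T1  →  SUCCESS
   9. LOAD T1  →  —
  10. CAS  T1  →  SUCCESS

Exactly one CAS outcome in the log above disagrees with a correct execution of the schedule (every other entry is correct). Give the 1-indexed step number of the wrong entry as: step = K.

Reference trace:
step 1: T0 LOAD ⇒ load; ctr=5 reg=5
step 2: T0 CAS ⇒ ok; ctr=6 reg=5
step 3: T0 LOAD ⇒ load; ctr=6 reg=6
step 4: T0 CAS ⇒ ok; ctr=7 reg=6
step 5: T0 LOAD ⇒ load; ctr=7 reg=7
step 6: T1 LOAD ⇒ load; ctr=7 reg=7
step 7: T0 CAS ⇒ ok; ctr=8 reg=7
step 8: T1 CAS ⇒ retry; ctr=8 reg=7
step 9: T1 LOAD ⇒ load; ctr=8 reg=8
step 10: T1 CAS ⇒ ok; ctr=9 reg=8
Log disagrees first at step 8.

step = 8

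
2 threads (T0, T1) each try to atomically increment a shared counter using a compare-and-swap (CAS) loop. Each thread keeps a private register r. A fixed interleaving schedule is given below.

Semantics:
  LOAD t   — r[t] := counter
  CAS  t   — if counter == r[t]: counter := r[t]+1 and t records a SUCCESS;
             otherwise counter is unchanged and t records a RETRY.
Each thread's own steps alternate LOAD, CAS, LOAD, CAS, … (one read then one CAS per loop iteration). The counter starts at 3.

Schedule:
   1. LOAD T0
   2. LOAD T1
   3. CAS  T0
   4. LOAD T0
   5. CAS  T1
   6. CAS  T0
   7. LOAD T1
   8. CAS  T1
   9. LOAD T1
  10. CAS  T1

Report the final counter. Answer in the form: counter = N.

1. LOAD T0 → mem=3 r[T0]=3 [LOAD]
2. LOAD T1 → mem=3 r[T1]=3 [LOAD]
3. CAS T0 → mem=4 r[T0]=3 [OK]
4. LOAD T0 → mem=4 r[T0]=4 [LOAD]
5. CAS T1 → mem=4 r[T1]=3 [RETRY]
6. CAS T0 → mem=5 r[T0]=4 [OK]
7. LOAD T1 → mem=5 r[T1]=5 [LOAD]
8. CAS T1 → mem=6 r[T1]=5 [OK]
9. LOAD T1 → mem=6 r[T1]=6 [LOAD]
10. CAS T1 → mem=7 r[T1]=6 [OK]

counter = 7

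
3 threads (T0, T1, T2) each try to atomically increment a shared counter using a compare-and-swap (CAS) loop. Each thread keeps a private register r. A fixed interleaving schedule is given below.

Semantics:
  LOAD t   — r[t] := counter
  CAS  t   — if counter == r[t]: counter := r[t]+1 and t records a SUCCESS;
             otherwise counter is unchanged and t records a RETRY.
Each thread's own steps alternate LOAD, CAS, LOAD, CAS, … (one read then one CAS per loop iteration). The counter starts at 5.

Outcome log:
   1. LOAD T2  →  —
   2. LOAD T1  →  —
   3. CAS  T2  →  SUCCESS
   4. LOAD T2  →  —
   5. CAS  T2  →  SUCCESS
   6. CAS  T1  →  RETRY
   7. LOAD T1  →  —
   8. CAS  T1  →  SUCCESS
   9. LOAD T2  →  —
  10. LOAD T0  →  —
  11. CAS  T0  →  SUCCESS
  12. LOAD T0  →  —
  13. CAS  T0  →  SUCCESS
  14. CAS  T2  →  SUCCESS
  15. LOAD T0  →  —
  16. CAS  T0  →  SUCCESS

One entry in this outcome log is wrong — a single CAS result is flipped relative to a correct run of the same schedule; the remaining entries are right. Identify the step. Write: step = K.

Correct run:
1. LOAD T2 → mem=5 r[T2]=5 [LOAD]
2. LOAD T1 → mem=5 r[T1]=5 [LOAD]
3. CAS T2 → mem=6 r[T2]=5 [OK]
4. LOAD T2 → mem=6 r[T2]=6 [LOAD]
5. CAS T2 → mem=7 r[T2]=6 [OK]
6. CAS T1 → mem=7 r[T1]=5 [RETRY]
7. LOAD T1 → mem=7 r[T1]=7 [LOAD]
8. CAS T1 → mem=8 r[T1]=7 [OK]
9. LOAD T2 → mem=8 r[T2]=8 [LOAD]
10. LOAD T0 → mem=8 r[T0]=8 [LOAD]
11. CAS T0 → mem=9 r[T0]=8 [OK]
12. LOAD T0 → mem=9 r[T0]=9 [LOAD]
13. CAS T0 → mem=10 r[T0]=9 [OK]
14. CAS T2 → mem=10 r[T2]=8 [RETRY]
15. LOAD T0 → mem=10 r[T0]=10 [LOAD]
16. CAS T0 → mem=11 r[T0]=10 [OK]
Log disagrees first at step 14.

step = 14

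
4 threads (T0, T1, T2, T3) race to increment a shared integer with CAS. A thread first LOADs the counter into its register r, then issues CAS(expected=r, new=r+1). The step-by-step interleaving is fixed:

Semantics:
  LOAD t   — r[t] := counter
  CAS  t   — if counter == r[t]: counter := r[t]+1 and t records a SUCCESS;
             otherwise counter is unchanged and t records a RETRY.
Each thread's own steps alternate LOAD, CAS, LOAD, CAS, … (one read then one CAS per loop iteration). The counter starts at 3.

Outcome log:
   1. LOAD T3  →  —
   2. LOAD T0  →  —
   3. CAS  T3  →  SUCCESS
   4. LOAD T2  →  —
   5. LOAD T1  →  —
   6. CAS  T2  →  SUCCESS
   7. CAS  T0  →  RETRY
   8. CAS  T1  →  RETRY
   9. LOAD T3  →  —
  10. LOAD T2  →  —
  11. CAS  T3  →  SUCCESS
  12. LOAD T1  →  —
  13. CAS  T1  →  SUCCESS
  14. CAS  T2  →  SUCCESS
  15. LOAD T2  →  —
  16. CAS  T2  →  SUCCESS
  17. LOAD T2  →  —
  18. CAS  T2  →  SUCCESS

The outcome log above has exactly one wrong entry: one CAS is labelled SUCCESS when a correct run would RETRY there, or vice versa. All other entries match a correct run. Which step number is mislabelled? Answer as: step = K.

step = 14

Correct run:
   1) LOAD T3:  M=3  r_T3=3
   2) LOAD T0:  M=3  r_T0=3
   3) CAS  T3:  M=4  r_T3=3 ✓
   4) LOAD T2:  M=4  r_T2=4
   5) LOAD T1:  M=4  r_T1=4
   6) CAS  T2:  M=5  r_T2=4 ✓
   7) CAS  T0:  M=5  r_T0=3 ✗
   8) CAS  T1:  M=5  r_T1=4 ✗
   9) LOAD T3:  M=5  r_T3=5
  10) LOAD T2:  M=5  r_T2=5
  11) CAS  T3:  M=6  r_T3=5 ✓
  12) LOAD T1:  M=6  r_T1=6
  13) CAS  T1:  M=7  r_T1=6 ✓
  14) CAS  T2:  M=7  r_T2=5 ✗
  15) LOAD T2:  M=7  r_T2=7
  16) CAS  T2:  M=8  r_T2=7 ✓
  17) LOAD T2:  M=8  r_T2=8
  18) CAS  T2:  M=9  r_T2=8 ✓
Mismatch at 14.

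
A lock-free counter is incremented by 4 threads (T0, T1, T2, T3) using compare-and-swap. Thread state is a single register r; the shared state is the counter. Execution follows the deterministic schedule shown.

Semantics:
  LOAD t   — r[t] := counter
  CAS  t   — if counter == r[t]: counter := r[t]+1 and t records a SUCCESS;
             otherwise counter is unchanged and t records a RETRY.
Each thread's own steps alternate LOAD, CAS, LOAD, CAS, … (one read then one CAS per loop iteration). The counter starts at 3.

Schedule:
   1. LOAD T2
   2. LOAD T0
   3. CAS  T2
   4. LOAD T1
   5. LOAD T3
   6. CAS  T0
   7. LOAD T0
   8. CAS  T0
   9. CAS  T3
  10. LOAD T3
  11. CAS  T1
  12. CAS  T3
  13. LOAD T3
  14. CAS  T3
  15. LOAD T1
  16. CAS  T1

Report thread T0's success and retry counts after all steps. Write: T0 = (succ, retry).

T0 = (1, 1)

T2 LOAD — after: cnt=3, r=3 — load
T0 LOAD — after: cnt=3, r=3 — load
T2 CAS — after: cnt=4, r=3 — ok
T1 LOAD — after: cnt=4, r=4 — load
T3 LOAD — after: cnt=4, r=4 — load
T0 CAS — after: cnt=4, r=3 — retry
T0 LOAD — after: cnt=4, r=4 — load
T0 CAS — after: cnt=5, r=4 — ok
T3 CAS — after: cnt=5, r=4 — retry
T3 LOAD — after: cnt=5, r=5 — load
T1 CAS — after: cnt=5, r=4 — retry
T3 CAS — after: cnt=6, r=5 — ok
T3 LOAD — after: cnt=6, r=6 — load
T3 CAS — after: cnt=7, r=6 — ok
T1 LOAD — after: cnt=7, r=7 — load
T1 CAS — after: cnt=8, r=7 — ok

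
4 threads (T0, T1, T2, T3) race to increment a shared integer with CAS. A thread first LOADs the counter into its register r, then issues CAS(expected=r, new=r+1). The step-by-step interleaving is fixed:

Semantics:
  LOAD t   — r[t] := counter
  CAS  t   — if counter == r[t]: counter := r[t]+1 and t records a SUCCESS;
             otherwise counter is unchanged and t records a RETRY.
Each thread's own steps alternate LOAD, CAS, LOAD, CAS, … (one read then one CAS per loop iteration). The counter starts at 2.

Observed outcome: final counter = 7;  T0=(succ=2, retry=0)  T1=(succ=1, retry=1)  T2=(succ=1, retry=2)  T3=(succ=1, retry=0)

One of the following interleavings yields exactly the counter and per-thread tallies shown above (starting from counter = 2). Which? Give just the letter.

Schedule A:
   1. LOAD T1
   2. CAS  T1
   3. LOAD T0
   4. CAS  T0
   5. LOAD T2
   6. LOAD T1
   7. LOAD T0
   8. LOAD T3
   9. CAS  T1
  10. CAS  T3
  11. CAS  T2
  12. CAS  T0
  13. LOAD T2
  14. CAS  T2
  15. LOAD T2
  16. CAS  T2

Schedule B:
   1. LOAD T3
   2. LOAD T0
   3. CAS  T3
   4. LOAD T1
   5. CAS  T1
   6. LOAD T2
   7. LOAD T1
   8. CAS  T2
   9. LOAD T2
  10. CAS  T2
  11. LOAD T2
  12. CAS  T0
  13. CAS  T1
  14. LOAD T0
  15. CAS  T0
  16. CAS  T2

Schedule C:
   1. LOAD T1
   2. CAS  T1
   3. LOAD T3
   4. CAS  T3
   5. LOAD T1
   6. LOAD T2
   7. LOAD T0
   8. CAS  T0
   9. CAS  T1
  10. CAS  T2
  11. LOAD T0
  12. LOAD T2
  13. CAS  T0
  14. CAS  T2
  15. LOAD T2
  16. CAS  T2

Tracing schedule C:
   1) LOAD T1:  M=2  r_T1=2
   2) CAS  T1:  M=3  r_T1=2 ✓
   3) LOAD T3:  M=3  r_T3=3
   4) CAS  T3:  M=4  r_T3=3 ✓
   5) LOAD T1:  M=4  r_T1=4
   6) LOAD T2:  M=4  r_T2=4
   7) LOAD T0:  M=4  r_T0=4
   8) CAS  T0:  M=5  r_T0=4 ✓
   9) CAS  T1:  M=5  r_T1=4 ✗
  10) CAS  T2:  M=5  r_T2=4 ✗
  11) LOAD T0:  M=5  r_T0=5
  12) LOAD T2:  M=5  r_T2=5
  13) CAS  T0:  M=6  r_T0=5 ✓
  14) CAS  T2:  M=6  r_T2=5 ✗
  15) LOAD T2:  M=6  r_T2=6
  16) CAS  T2:  M=7  r_T2=6 ✓

C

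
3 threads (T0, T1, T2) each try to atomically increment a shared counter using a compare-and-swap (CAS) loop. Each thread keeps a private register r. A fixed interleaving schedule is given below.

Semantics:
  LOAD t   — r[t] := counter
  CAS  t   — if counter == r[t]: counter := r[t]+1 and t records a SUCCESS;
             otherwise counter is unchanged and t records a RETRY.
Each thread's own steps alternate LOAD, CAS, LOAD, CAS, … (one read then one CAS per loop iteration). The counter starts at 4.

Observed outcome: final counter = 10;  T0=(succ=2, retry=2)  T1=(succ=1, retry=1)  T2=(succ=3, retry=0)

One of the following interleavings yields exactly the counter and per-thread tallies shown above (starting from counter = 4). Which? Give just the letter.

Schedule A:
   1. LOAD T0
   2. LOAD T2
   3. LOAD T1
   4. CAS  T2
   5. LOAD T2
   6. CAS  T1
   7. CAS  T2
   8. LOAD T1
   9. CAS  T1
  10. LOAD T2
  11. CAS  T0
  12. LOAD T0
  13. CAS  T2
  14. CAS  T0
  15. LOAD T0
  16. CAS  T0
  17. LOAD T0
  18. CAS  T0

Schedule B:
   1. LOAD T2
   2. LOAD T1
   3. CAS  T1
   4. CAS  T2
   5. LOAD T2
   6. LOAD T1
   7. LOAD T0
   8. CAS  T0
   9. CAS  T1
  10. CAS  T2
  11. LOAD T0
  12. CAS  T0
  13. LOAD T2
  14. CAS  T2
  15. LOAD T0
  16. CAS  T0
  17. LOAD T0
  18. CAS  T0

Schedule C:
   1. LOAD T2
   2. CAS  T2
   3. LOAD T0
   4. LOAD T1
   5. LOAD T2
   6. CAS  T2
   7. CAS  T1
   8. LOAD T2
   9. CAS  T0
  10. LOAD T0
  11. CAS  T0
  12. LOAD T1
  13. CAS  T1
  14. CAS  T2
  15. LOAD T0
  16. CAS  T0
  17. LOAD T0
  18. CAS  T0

A

Simulating candidate A:
T0 LOAD — after: cnt=4, r=4 — load
T2 LOAD — after: cnt=4, r=4 — load
T1 LOAD — after: cnt=4, r=4 — load
T2 CAS — after: cnt=5, r=4 — ok
T2 LOAD — after: cnt=5, r=5 — load
T1 CAS — after: cnt=5, r=4 — retry
T2 CAS — after: cnt=6, r=5 — ok
T1 LOAD — after: cnt=6, r=6 — load
T1 CAS — after: cnt=7, r=6 — ok
T2 LOAD — after: cnt=7, r=7 — load
T0 CAS — after: cnt=7, r=4 — retry
T0 LOAD — after: cnt=7, r=7 — load
T2 CAS — after: cnt=8, r=7 — ok
T0 CAS — after: cnt=8, r=7 — retry
T0 LOAD — after: cnt=8, r=8 — load
T0 CAS — after: cnt=9, r=8 — ok
T0 LOAD — after: cnt=9, r=9 — load
T0 CAS — after: cnt=10, r=9 — ok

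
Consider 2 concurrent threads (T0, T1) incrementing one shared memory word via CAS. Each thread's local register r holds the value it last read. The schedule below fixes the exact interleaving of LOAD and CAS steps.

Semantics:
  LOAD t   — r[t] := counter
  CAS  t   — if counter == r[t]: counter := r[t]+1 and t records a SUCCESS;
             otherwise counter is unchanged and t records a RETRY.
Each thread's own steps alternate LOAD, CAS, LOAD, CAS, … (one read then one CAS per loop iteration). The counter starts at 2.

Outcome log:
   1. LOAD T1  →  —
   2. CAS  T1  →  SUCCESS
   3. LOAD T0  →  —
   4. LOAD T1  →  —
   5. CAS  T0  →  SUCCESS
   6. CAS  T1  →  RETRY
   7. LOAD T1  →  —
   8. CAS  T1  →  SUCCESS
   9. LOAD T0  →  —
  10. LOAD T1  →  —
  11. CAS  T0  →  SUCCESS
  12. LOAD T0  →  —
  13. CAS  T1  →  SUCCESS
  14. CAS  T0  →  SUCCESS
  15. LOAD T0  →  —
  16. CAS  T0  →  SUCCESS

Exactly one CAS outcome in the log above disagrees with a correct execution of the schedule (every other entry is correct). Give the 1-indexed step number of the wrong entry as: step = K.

step = 13

Re-executing:
[1] T1.load  rd  (counter 2, T1.r 2)
[2] T1.cas  hit  (counter 3, T1.r 2)
[3] T0.load  rd  (counter 3, T0.r 3)
[4] T1.load  rd  (counter 3, T1.r 3)
[5] T0.cas  hit  (counter 4, T0.r 3)
[6] T1.cas  miss  (counter 4, T1.r 3)
[7] T1.load  rd  (counter 4, T1.r 4)
[8] T1.cas  hit  (counter 5, T1.r 4)
[9] T0.load  rd  (counter 5, T0.r 5)
[10] T1.load  rd  (counter 5, T1.r 5)
[11] T0.cas  hit  (counter 6, T0.r 5)
[12] T0.load  rd  (counter 6, T0.r 6)
[13] T1.cas  miss  (counter 6, T1.r 5)
[14] T0.cas  hit  (counter 7, T0.r 6)
[15] T0.load  rd  (counter 7, T0.r 7)
[16] T0.cas  hit  (counter 8, T0.r 7)
Mismatch at 13.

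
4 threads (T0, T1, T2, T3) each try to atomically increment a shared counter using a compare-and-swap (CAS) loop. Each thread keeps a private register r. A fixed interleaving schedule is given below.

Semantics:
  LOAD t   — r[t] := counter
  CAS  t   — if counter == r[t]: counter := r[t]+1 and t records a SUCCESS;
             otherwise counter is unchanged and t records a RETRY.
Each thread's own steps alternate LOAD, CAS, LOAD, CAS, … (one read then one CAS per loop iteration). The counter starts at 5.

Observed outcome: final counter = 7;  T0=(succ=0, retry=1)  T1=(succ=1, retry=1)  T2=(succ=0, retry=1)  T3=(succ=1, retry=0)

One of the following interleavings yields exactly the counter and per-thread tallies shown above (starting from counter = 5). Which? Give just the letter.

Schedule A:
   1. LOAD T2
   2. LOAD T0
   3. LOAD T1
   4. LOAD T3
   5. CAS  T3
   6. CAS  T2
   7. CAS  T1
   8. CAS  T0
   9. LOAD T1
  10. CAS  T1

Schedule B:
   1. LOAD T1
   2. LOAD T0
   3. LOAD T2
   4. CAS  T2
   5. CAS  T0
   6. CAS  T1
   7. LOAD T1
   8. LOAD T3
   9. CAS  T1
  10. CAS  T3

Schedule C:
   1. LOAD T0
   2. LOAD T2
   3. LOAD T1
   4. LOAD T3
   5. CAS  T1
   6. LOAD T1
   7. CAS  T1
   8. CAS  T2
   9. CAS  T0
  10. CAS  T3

Tracing schedule A:
1. LOAD T2 → mem=5 r[T2]=5 [LOAD]
2. LOAD T0 → mem=5 r[T0]=5 [LOAD]
3. LOAD T1 → mem=5 r[T1]=5 [LOAD]
4. LOAD T3 → mem=5 r[T3]=5 [LOAD]
5. CAS T3 → mem=6 r[T3]=5 [OK]
6. CAS T2 → mem=6 r[T2]=5 [RETRY]
7. CAS T1 → mem=6 r[T1]=5 [RETRY]
8. CAS T0 → mem=6 r[T0]=5 [RETRY]
9. LOAD T1 → mem=6 r[T1]=6 [LOAD]
10. CAS T1 → mem=7 r[T1]=6 [OK]

A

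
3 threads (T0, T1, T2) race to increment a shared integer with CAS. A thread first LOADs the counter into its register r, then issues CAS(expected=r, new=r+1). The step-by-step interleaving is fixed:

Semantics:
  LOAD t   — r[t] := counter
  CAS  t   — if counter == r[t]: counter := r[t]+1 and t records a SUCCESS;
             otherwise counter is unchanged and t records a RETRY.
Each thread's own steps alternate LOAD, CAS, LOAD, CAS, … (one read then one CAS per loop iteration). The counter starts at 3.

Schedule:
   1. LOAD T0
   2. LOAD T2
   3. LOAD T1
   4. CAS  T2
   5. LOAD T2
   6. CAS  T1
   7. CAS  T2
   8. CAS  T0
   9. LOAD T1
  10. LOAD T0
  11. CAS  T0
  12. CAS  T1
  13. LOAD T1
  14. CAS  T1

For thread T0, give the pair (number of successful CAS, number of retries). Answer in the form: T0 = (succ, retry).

T0 = (1, 1)

1. LOAD T0 → mem=3 r[T0]=3 [LOAD]
2. LOAD T2 → mem=3 r[T2]=3 [LOAD]
3. LOAD T1 → mem=3 r[T1]=3 [LOAD]
4. CAS T2 → mem=4 r[T2]=3 [OK]
5. LOAD T2 → mem=4 r[T2]=4 [LOAD]
6. CAS T1 → mem=4 r[T1]=3 [RETRY]
7. CAS T2 → mem=5 r[T2]=4 [OK]
8. CAS T0 → mem=5 r[T0]=3 [RETRY]
9. LOAD T1 → mem=5 r[T1]=5 [LOAD]
10. LOAD T0 → mem=5 r[T0]=5 [LOAD]
11. CAS T0 → mem=6 r[T0]=5 [OK]
12. CAS T1 → mem=6 r[T1]=5 [RETRY]
13. LOAD T1 → mem=6 r[T1]=6 [LOAD]
14. CAS T1 → mem=7 r[T1]=6 [OK]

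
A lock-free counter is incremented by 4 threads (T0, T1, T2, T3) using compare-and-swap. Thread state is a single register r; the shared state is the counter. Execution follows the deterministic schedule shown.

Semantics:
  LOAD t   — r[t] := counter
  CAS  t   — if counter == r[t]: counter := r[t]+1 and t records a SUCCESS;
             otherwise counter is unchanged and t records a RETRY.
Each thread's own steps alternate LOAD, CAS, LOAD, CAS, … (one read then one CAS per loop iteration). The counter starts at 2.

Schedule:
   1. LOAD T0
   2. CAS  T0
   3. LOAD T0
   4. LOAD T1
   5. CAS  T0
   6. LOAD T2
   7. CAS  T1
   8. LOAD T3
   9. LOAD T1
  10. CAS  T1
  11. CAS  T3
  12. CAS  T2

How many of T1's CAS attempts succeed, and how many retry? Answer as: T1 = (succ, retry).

T1 = (1, 1)

#1 T0 reads 2
#2 T0 CAS(2→3) writes; counter now 3
#3 T0 reads 3
#4 T1 reads 3
#5 T0 CAS(3→4) writes; counter now 4
#6 T2 reads 4
#7 T1 CAS(3→4) fails; counter now 4
#8 T3 reads 4
#9 T1 reads 4
#10 T1 CAS(4→5) writes; counter now 5
#11 T3 CAS(4→5) fails; counter now 5
#12 T2 CAS(4→5) fails; counter now 5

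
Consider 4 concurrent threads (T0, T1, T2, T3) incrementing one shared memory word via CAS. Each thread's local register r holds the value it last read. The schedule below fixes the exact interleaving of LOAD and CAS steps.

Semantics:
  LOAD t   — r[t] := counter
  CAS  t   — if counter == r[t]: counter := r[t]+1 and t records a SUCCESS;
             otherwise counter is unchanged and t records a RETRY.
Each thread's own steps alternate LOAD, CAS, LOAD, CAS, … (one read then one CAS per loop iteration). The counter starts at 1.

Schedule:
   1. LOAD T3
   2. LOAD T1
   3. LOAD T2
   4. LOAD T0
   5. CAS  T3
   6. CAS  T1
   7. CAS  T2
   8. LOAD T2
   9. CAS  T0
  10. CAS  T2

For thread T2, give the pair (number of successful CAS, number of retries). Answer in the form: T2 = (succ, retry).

step 1: T3 LOAD ⇒ load; ctr=1 reg=1
step 2: T1 LOAD ⇒ load; ctr=1 reg=1
step 3: T2 LOAD ⇒ load; ctr=1 reg=1
step 4: T0 LOAD ⇒ load; ctr=1 reg=1
step 5: T3 CAS ⇒ ok; ctr=2 reg=1
step 6: T1 CAS ⇒ retry; ctr=2 reg=1
step 7: T2 CAS ⇒ retry; ctr=2 reg=1
step 8: T2 LOAD ⇒ load; ctr=2 reg=2
step 9: T0 CAS ⇒ retry; ctr=2 reg=1
step 10: T2 CAS ⇒ ok; ctr=3 reg=2

T2 = (1, 1)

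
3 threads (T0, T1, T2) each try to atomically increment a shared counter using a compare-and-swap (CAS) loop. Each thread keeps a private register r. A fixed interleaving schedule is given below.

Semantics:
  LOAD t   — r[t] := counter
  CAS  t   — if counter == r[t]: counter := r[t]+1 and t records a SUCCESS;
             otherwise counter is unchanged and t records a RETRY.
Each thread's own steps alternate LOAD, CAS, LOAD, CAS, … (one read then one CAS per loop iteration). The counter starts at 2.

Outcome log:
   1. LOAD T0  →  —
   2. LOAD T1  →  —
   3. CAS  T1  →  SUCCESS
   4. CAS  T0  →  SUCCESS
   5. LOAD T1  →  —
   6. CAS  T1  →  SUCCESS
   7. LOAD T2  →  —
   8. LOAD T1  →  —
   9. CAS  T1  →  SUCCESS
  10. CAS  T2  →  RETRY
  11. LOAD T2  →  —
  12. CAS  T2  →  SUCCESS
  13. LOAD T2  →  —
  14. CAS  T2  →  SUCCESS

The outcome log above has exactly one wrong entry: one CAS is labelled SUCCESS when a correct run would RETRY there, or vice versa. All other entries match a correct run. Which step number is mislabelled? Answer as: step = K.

Re-executing:
1. LOAD T0 → mem=2 r[T0]=2 [LOAD]
2. LOAD T1 → mem=2 r[T1]=2 [LOAD]
3. CAS T1 → mem=3 r[T1]=2 [OK]
4. CAS T0 → mem=3 r[T0]=2 [RETRY]
5. LOAD T1 → mem=3 r[T1]=3 [LOAD]
6. CAS T1 → mem=4 r[T1]=3 [OK]
7. LOAD T2 → mem=4 r[T2]=4 [LOAD]
8. LOAD T1 → mem=4 r[T1]=4 [LOAD]
9. CAS T1 → mem=5 r[T1]=4 [OK]
10. CAS T2 → mem=5 r[T2]=4 [RETRY]
11. LOAD T2 → mem=5 r[T2]=5 [LOAD]
12. CAS T2 → mem=6 r[T2]=5 [OK]
13. LOAD T2 → mem=6 r[T2]=6 [LOAD]
14. CAS T2 → mem=7 r[T2]=6 [OK]
Log disagrees first at step 4.

step = 4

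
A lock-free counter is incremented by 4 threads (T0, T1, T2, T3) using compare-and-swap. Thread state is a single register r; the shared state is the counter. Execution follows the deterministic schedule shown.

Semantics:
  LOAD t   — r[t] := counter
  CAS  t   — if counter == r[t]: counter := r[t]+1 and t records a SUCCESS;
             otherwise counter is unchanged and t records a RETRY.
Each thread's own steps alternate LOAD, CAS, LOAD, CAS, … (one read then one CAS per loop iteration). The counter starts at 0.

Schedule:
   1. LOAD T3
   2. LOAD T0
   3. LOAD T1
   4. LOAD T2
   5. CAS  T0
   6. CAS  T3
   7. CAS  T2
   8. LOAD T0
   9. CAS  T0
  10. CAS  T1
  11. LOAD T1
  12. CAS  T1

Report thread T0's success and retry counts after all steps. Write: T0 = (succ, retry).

T0 = (2, 0)

   1) LOAD T3:  M=0  r_T3=0
   2) LOAD T0:  M=0  r_T0=0
   3) LOAD T1:  M=0  r_T1=0
   4) LOAD T2:  M=0  r_T2=0
   5) CAS  T0:  M=1  r_T0=0 ✓
   6) CAS  T3:  M=1  r_T3=0 ✗
   7) CAS  T2:  M=1  r_T2=0 ✗
   8) LOAD T0:  M=1  r_T0=1
   9) CAS  T0:  M=2  r_T0=1 ✓
  10) CAS  T1:  M=2  r_T1=0 ✗
  11) LOAD T1:  M=2  r_T1=2
  12) CAS  T1:  M=3  r_T1=2 ✓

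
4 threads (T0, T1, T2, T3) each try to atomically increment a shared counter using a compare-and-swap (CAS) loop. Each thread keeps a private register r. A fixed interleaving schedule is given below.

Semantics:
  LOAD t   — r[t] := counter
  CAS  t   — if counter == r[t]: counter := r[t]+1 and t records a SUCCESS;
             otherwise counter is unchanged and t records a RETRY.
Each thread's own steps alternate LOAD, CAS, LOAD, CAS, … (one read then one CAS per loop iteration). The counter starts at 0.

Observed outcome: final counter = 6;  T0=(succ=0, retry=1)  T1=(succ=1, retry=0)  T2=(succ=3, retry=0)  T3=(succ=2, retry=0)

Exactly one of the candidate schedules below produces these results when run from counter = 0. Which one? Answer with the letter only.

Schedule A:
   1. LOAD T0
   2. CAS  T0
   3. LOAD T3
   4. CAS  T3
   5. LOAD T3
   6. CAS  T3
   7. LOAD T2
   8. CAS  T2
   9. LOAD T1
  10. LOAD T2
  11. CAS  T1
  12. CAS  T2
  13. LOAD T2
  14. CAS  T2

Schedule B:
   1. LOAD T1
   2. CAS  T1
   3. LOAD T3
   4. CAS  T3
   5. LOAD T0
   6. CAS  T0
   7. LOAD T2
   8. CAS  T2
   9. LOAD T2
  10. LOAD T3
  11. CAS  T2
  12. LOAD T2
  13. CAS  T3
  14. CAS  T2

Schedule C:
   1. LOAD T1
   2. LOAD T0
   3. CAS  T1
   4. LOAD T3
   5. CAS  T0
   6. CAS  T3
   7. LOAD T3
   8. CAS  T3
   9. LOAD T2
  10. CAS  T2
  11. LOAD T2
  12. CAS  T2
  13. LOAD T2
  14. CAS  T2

Simulating candidate C:
T1 LOAD — after: cnt=0, r=0 — load
T0 LOAD — after: cnt=0, r=0 — load
T1 CAS — after: cnt=1, r=0 — ok
T3 LOAD — after: cnt=1, r=1 — load
T0 CAS — after: cnt=1, r=0 — retry
T3 CAS — after: cnt=2, r=1 — ok
T3 LOAD — after: cnt=2, r=2 — load
T3 CAS — after: cnt=3, r=2 — ok
T2 LOAD — after: cnt=3, r=3 — load
T2 CAS — after: cnt=4, r=3 — ok
T2 LOAD — after: cnt=4, r=4 — load
T2 CAS — after: cnt=5, r=4 — ok
T2 LOAD — after: cnt=5, r=5 — load
T2 CAS — after: cnt=6, r=5 — ok

C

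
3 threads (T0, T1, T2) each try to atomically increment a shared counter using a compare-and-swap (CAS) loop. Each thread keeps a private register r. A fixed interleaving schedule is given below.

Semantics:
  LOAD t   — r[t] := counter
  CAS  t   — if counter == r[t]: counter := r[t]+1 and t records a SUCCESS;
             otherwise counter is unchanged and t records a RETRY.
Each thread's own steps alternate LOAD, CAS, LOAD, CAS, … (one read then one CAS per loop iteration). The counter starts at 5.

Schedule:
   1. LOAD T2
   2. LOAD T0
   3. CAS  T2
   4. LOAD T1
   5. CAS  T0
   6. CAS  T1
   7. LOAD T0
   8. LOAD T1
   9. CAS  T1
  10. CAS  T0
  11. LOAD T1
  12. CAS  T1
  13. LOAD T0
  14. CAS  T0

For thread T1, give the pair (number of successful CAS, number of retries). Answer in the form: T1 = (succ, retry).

T1 = (3, 0)

1. LOAD T2 → mem=5 r[T2]=5 [LOAD]
2. LOAD T0 → mem=5 r[T0]=5 [LOAD]
3. CAS T2 → mem=6 r[T2]=5 [OK]
4. LOAD T1 → mem=6 r[T1]=6 [LOAD]
5. CAS T0 → mem=6 r[T0]=5 [RETRY]
6. CAS T1 → mem=7 r[T1]=6 [OK]
7. LOAD T0 → mem=7 r[T0]=7 [LOAD]
8. LOAD T1 → mem=7 r[T1]=7 [LOAD]
9. CAS T1 → mem=8 r[T1]=7 [OK]
10. CAS T0 → mem=8 r[T0]=7 [RETRY]
11. LOAD T1 → mem=8 r[T1]=8 [LOAD]
12. CAS T1 → mem=9 r[T1]=8 [OK]
13. LOAD T0 → mem=9 r[T0]=9 [LOAD]
14. CAS T0 → mem=10 r[T0]=9 [OK]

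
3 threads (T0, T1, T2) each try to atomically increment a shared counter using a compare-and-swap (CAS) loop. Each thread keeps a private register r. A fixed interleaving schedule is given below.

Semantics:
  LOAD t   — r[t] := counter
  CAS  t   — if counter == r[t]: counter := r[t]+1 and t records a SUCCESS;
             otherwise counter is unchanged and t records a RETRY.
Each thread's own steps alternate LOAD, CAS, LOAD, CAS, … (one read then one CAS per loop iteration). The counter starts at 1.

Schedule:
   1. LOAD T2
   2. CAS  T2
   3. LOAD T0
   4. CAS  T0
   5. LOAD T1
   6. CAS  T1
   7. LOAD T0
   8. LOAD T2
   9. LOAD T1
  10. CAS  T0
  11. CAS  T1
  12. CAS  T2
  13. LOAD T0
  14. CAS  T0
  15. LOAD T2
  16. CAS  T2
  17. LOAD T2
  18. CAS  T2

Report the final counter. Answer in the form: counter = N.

counter = 8

#1 T2 reads 1
#2 T2 CAS(1→2) writes; counter now 2
#3 T0 reads 2
#4 T0 CAS(2→3) writes; counter now 3
#5 T1 reads 3
#6 T1 CAS(3→4) writes; counter now 4
#7 T0 reads 4
#8 T2 reads 4
#9 T1 reads 4
#10 T0 CAS(4→5) writes; counter now 5
#11 T1 CAS(4→5) fails; counter now 5
#12 T2 CAS(4→5) fails; counter now 5
#13 T0 reads 5
#14 T0 CAS(5→6) writes; counter now 6
#15 T2 reads 6
#16 T2 CAS(6→7) writes; counter now 7
#17 T2 reads 7
#18 T2 CAS(7→8) writes; counter now 8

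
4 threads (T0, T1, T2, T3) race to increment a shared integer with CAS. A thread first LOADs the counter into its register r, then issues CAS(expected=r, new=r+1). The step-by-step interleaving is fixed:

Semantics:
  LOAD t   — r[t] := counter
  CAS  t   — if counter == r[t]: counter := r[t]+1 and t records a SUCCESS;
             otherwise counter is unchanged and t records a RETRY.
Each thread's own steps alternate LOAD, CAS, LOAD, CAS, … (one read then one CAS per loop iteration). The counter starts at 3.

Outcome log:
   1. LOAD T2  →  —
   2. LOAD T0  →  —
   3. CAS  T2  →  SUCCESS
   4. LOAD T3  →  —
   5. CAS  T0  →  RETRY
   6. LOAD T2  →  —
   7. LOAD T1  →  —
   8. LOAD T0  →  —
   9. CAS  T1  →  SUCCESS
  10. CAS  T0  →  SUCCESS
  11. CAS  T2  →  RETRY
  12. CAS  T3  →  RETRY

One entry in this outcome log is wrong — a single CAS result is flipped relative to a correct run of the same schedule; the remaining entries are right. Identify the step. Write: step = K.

Correct run:
1. LOAD T2 → mem=3 r[T2]=3 [LOAD]
2. LOAD T0 → mem=3 r[T0]=3 [LOAD]
3. CAS T2 → mem=4 r[T2]=3 [OK]
4. LOAD T3 → mem=4 r[T3]=4 [LOAD]
5. CAS T0 → mem=4 r[T0]=3 [RETRY]
6. LOAD T2 → mem=4 r[T2]=4 [LOAD]
7. LOAD T1 → mem=4 r[T1]=4 [LOAD]
8. LOAD T0 → mem=4 r[T0]=4 [LOAD]
9. CAS T1 → mem=5 r[T1]=4 [OK]
10. CAS T0 → mem=5 r[T0]=4 [RETRY]
11. CAS T2 → mem=5 r[T2]=4 [RETRY]
12. CAS T3 → mem=5 r[T3]=4 [RETRY]
Flip is step 10.

step = 10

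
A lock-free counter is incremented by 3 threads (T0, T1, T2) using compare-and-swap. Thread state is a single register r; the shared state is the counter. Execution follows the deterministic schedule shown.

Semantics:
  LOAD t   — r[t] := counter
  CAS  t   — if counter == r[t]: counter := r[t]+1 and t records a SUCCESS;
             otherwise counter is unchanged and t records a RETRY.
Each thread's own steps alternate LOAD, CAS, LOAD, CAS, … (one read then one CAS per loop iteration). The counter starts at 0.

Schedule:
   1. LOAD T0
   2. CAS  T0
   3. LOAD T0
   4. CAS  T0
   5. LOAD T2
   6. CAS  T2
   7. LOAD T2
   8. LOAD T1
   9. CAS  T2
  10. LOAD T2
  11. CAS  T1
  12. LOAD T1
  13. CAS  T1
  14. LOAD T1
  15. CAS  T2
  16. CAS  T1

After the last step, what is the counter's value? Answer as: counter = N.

step 1: T0 LOAD ⇒ load; ctr=0 reg=0
step 2: T0 CAS ⇒ ok; ctr=1 reg=0
step 3: T0 LOAD ⇒ load; ctr=1 reg=1
step 4: T0 CAS ⇒ ok; ctr=2 reg=1
step 5: T2 LOAD ⇒ load; ctr=2 reg=2
step 6: T2 CAS ⇒ ok; ctr=3 reg=2
step 7: T2 LOAD ⇒ load; ctr=3 reg=3
step 8: T1 LOAD ⇒ load; ctr=3 reg=3
step 9: T2 CAS ⇒ ok; ctr=4 reg=3
step 10: T2 LOAD ⇒ load; ctr=4 reg=4
step 11: T1 CAS ⇒ retry; ctr=4 reg=3
step 12: T1 LOAD ⇒ load; ctr=4 reg=4
step 13: T1 CAS ⇒ ok; ctr=5 reg=4
step 14: T1 LOAD ⇒ load; ctr=5 reg=5
step 15: T2 CAS ⇒ retry; ctr=5 reg=4
step 16: T1 CAS ⇒ ok; ctr=6 reg=5

counter = 6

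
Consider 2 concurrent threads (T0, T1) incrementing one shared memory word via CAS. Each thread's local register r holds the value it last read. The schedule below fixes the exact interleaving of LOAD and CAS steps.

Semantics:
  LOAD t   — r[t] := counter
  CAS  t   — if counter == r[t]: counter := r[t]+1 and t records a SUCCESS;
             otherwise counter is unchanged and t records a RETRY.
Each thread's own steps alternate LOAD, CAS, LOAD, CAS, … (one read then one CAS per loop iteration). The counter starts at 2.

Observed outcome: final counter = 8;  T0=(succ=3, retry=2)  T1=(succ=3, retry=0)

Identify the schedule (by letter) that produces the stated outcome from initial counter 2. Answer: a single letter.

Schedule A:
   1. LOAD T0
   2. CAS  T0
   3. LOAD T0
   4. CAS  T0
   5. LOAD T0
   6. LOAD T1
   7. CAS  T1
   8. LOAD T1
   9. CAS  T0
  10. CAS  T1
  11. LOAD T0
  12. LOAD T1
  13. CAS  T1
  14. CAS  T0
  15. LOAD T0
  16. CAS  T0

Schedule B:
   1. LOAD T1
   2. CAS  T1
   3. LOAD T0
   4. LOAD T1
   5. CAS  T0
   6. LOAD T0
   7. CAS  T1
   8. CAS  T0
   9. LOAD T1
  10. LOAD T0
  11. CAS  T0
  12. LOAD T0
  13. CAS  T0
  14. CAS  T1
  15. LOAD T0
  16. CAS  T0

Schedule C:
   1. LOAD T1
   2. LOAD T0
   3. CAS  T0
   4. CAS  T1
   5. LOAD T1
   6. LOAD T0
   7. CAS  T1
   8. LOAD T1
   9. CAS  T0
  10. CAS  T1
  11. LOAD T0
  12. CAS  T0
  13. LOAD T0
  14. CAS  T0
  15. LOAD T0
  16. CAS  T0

Tracing schedule A:
step 1: T0 LOAD ⇒ load; ctr=2 reg=2
step 2: T0 CAS ⇒ ok; ctr=3 reg=2
step 3: T0 LOAD ⇒ load; ctr=3 reg=3
step 4: T0 CAS ⇒ ok; ctr=4 reg=3
step 5: T0 LOAD ⇒ load; ctr=4 reg=4
step 6: T1 LOAD ⇒ load; ctr=4 reg=4
step 7: T1 CAS ⇒ ok; ctr=5 reg=4
step 8: T1 LOAD ⇒ load; ctr=5 reg=5
step 9: T0 CAS ⇒ retry; ctr=5 reg=4
step 10: T1 CAS ⇒ ok; ctr=6 reg=5
step 11: T0 LOAD ⇒ load; ctr=6 reg=6
step 12: T1 LOAD ⇒ load; ctr=6 reg=6
step 13: T1 CAS ⇒ ok; ctr=7 reg=6
step 14: T0 CAS ⇒ retry; ctr=7 reg=6
step 15: T0 LOAD ⇒ load; ctr=7 reg=7
step 16: T0 CAS ⇒ ok; ctr=8 reg=7

A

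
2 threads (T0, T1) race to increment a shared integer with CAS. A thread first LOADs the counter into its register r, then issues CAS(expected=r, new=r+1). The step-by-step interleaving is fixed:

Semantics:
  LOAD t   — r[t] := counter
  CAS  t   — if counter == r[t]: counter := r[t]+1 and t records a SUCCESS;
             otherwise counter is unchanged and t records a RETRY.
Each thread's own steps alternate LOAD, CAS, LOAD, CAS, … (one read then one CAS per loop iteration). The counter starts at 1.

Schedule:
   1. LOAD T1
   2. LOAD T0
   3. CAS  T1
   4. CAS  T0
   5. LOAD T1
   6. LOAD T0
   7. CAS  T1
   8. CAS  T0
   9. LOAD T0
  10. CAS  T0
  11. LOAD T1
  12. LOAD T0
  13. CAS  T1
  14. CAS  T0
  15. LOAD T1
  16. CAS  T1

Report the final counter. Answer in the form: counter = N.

T1 LOAD — after: cnt=1, r=1 — load
T0 LOAD — after: cnt=1, r=1 — load
T1 CAS — after: cnt=2, r=1 — ok
T0 CAS — after: cnt=2, r=1 — retry
T1 LOAD — after: cnt=2, r=2 — load
T0 LOAD — after: cnt=2, r=2 — load
T1 CAS — after: cnt=3, r=2 — ok
T0 CAS — after: cnt=3, r=2 — retry
T0 LOAD — after: cnt=3, r=3 — load
T0 CAS — after: cnt=4, r=3 — ok
T1 LOAD — after: cnt=4, r=4 — load
T0 LOAD — after: cnt=4, r=4 — load
T1 CAS — after: cnt=5, r=4 — ok
T0 CAS — after: cnt=5, r=4 — retry
T1 LOAD — after: cnt=5, r=5 — load
T1 CAS — after: cnt=6, r=5 — ok

counter = 6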